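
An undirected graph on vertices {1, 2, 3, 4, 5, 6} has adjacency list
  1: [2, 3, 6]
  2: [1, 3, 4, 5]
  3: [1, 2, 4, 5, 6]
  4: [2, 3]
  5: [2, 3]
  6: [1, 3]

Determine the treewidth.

2

A width-2 tree decomposition is:
Bags: B1 = {2, 3, 4}  B2 = {1, 2, 3}  B3 = {1, 3, 6}  B4 = {2, 3, 5}
Tree: B1–B2, B2–B3, B2–B4
The largest bag has 3 vertices, giving width 2; this decomposition certifies tw(G) ≤ 2. On the other hand G contains the 3-clique {1, 2, 3}. A clique must lie in a single bag of any decomposition, so no decomposition can have width below 2. Therefore the treewidth is 2.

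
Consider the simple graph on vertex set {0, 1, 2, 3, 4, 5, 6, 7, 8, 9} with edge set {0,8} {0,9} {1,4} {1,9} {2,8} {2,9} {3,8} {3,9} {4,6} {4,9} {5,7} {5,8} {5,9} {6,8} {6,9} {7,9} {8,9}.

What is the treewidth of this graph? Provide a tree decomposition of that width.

The largest bag has 3 vertices, giving width 2; this decomposition certifies tw(G) ≤ 2. Conversely, {0, 8, 9} is a clique of size 3, and the vertices of any clique must share a bag in every tree decomposition; so some bag has ≥ 3 vertices and tw(G) ≥ 2. Therefore the treewidth is 2.

Treewidth 2.
Bags: B1 = {0, 8, 9}  B2 = {3, 8, 9}  B3 = {5, 8, 9}  B4 = {6, 8, 9}  B5 = {4, 6, 9}  B6 = {1, 4, 9}  B7 = {2, 8, 9}  B8 = {5, 7, 9}
Tree: B1–B2, B2–B3, B1–B4, B4–B5, B5–B6, B2–B7, B3–B8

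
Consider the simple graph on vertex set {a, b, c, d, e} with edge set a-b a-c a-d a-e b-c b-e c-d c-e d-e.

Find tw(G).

A width-3 tree decomposition is:
Bags: B1 = {a, b, c, e}  B2 = {a, c, d, e}
Tree: B1–B2
The largest bag has 4 vertices, giving width 3; this decomposition certifies tw(G) ≤ 3. Conversely, {a, c, d, e} is a clique of size 4, and the vertices of any clique must share a bag in every tree decomposition; so some bag has ≥ 4 vertices and tw(G) ≥ 3. The upper and lower bounds meet at 3, so that is the treewidth.

3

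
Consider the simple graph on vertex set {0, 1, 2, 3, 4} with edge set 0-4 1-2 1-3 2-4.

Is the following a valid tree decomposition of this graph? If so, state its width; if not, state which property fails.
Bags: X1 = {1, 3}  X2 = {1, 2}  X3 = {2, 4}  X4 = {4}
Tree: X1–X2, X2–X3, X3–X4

A tree decomposition must satisfy three properties: every vertex lies in some bag; for every edge, both endpoints lie together in some bag; and for every vertex, the bags containing it form a connected subtree. Here vertex 0 appears in no bag, so the decomposition is invalid.

No — vertex 0 appears in no bag.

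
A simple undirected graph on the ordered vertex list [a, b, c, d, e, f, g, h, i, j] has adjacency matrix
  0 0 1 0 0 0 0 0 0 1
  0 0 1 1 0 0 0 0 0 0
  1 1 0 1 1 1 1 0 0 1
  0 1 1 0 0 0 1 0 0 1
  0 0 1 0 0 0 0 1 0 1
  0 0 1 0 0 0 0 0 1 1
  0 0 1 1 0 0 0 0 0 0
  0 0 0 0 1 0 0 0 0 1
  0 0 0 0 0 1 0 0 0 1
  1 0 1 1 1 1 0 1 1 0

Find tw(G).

A width-2 tree decomposition is:
Bags: B1 = {b, c, d}  B2 = {c, d, j}  B3 = {c, f, j}  B4 = {a, c, j}  B5 = {c, d, g}  B6 = {f, i, j}  B7 = {c, e, j}  B8 = {e, h, j}
Tree: B1–B2, B2–B3, B2–B4, B2–B5, B3–B6, B3–B7, B7–B8
Each bag holds 3 vertices, so the decomposition has width 2, which upper-bounds the treewidth. On the other hand G contains the 3-clique {e, h, j}. A clique must lie in a single bag of any decomposition, so no decomposition can have width below 2. Combining the bounds, tw(G) = 2.

2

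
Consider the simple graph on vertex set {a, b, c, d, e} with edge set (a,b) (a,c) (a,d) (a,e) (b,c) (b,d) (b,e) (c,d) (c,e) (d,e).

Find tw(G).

A width-4 tree decomposition is:
Bags: B1 = {a, b, c, d, e}
Tree: (single bag)
With just one bag of size 5, the width is 5 − 1 = 4, so tw(G) ≤ 4. For the lower bound, the 5 vertices {a, b, c, d, e} are pairwise adjacent, and any tree decomposition puts a clique entirely inside one bag — forcing width ≥ 4. Hence tw(G) = 4 exactly.

4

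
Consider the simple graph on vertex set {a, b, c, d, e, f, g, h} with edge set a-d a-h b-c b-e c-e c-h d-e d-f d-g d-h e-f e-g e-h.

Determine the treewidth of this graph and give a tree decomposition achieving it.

Treewidth 2.
One such decomposition:
Bags: B1 = {d, e, h}  B2 = {c, e, h}  B3 = {b, c, e}  B4 = {a, d, h}  B5 = {d, e, g}  B6 = {d, e, f}
Tree: B1–B2, B2–B3, B1–B4, B1–B5, B1–B6

The largest bag has 3 vertices, giving width 2; this decomposition certifies tw(G) ≤ 2. For the lower bound, the 3 vertices {d, e, g} are pairwise adjacent, and any tree decomposition puts a clique entirely inside one bag — forcing width ≥ 2. Therefore the treewidth is 2.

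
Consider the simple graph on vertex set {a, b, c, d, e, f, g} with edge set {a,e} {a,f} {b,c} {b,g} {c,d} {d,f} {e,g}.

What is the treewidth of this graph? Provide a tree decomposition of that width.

Treewidth 2.
Bags: B1 = {b, c, d}  B2 = {b, d, g}  B3 = {d, e, g}  B4 = {a, d, e}  B5 = {a, d, f}
Tree: B1–B2, B2–B3, B3–B4, B4–B5

Each bag holds 3 vertices, so the decomposition has width 2, which upper-bounds the treewidth. Since d–c–b–g–e–a–f–d is a cycle in G, G is not acyclic. Forests are exactly the graphs of treewidth ≤ 1, so tw(G) ≥ 2. Therefore the treewidth is 2.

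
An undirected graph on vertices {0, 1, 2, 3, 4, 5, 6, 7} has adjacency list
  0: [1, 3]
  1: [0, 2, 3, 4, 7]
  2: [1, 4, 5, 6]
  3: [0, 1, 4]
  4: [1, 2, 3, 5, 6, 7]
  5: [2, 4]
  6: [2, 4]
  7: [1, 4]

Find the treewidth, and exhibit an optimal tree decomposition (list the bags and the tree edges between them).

Every bag has size at most 3, so the width is 3 − 1 = 2 and tw(G) ≤ 2. Conversely, {0, 1, 3} is a clique of size 3, and the vertices of any clique must share a bag in every tree decomposition; so some bag has ≥ 3 vertices and tw(G) ≥ 2. Therefore the treewidth is 2.

Treewidth 2.
Bags: B1 = {1, 2, 4}  B2 = {1, 3, 4}  B3 = {2, 4, 6}  B4 = {0, 1, 3}  B5 = {1, 4, 7}  B6 = {2, 4, 5}
Tree: B1–B2, B1–B3, B2–B4, B2–B5, B1–B6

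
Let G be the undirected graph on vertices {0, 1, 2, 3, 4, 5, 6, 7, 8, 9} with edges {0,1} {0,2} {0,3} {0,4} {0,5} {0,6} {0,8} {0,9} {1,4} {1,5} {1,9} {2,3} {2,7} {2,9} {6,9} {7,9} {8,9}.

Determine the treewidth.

A width-2 tree decomposition is:
Bags: B1 = {0, 2, 9}  B2 = {0, 2, 3}  B3 = {0, 1, 9}  B4 = {0, 8, 9}  B5 = {2, 7, 9}  B6 = {0, 1, 4}  B7 = {0, 6, 9}  B8 = {0, 1, 5}
Tree: B1–B2, B1–B3, B3–B4, B1–B5, B3–B6, B4–B7, B6–B8
The largest bag has 3 vertices, giving width 2; this decomposition certifies tw(G) ≤ 2. Conversely, {0, 8, 9} is a clique of size 3, and the vertices of any clique must share a bag in every tree decomposition; so some bag has ≥ 3 vertices and tw(G) ≥ 2. The upper and lower bounds meet at 2, so that is the treewidth.

2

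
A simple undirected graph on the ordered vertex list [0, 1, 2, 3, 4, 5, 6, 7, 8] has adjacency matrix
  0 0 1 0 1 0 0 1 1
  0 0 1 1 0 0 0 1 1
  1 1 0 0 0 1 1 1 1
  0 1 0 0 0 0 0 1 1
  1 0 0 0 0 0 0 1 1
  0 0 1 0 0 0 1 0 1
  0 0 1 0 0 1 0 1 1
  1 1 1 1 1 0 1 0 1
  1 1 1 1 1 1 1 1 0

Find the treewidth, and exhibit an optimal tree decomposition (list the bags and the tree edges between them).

Every bag has size at most 4, so the width is 4 − 1 = 3 and tw(G) ≤ 3. On the other hand G contains the 4-clique {2, 5, 6, 8}. A clique must lie in a single bag of any decomposition, so no decomposition can have width below 3. Therefore the treewidth is 3.

Treewidth 3.
One optimal decomposition is:
Bags: B1 = {2, 6, 7, 8}  B2 = {2, 5, 6, 8}  B3 = {0, 2, 7, 8}  B4 = {0, 4, 7, 8}  B5 = {1, 2, 7, 8}  B6 = {1, 3, 7, 8}
Tree: B1–B2, B1–B3, B3–B4, B3–B5, B5–B6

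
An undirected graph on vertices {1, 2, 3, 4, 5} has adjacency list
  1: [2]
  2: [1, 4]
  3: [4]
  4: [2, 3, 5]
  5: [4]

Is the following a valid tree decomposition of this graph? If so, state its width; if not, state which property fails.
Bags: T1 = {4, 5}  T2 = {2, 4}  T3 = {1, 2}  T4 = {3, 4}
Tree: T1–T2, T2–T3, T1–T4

Yes; width 1.

Checking the three conditions: (i) the bags cover all of {1, 2, 3, 4, 5}; (ii) for each edge, some bag contains both endpoints; (iii) the bags containing any fixed vertex form a subtree. All hold, so the decomposition is valid with width 2 − 1 = 1.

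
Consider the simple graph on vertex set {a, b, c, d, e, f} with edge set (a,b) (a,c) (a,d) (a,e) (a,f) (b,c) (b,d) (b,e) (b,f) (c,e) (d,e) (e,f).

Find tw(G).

A width-3 tree decomposition is:
Bags: B1 = {a, b, d, e}  B2 = {a, b, e, f}  B3 = {a, b, c, e}
Tree: B1–B2, B2–B3
Each bag holds 4 vertices, so the decomposition has width 3, which upper-bounds the treewidth. Conversely, {a, b, d, e} is a clique of size 4, and the vertices of any clique must share a bag in every tree decomposition; so some bag has ≥ 4 vertices and tw(G) ≥ 3. Combining the bounds, tw(G) = 3.

3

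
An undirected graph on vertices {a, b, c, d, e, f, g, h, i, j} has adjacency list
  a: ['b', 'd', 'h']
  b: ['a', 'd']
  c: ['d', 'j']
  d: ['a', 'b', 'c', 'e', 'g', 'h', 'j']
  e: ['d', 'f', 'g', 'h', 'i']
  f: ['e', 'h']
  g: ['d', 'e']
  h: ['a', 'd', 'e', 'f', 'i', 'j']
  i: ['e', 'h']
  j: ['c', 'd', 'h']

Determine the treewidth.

A width-2 tree decomposition is:
Bags: B1 = {a, d, h}  B2 = {d, e, h}  B3 = {a, b, d}  B4 = {e, h, i}  B5 = {d, h, j}  B6 = {d, e, g}  B7 = {e, f, h}  B8 = {c, d, j}
Tree: B1–B2, B1–B3, B2–B4, B2–B5, B2–B6, B2–B7, B5–B8
The largest bag has 3 vertices, giving width 2; this decomposition certifies tw(G) ≤ 2. Conversely, {d, e, g} is a clique of size 3, and the vertices of any clique must share a bag in every tree decomposition; so some bag has ≥ 3 vertices and tw(G) ≥ 2. The upper and lower bounds meet at 2, so that is the treewidth.

2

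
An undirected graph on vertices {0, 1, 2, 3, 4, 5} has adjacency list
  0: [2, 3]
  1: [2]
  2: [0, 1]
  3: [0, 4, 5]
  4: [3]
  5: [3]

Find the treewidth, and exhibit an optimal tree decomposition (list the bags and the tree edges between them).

The largest bag has 2 vertices, giving width 1; this decomposition certifies tw(G) ≤ 1. G has an edge, so its treewidth is at least 1. Hence tw(G) = 1 exactly.

Treewidth 1.
Bags: B1 = {3, 5}  B2 = {0, 3}  B3 = {3, 4}  B4 = {0, 2}  B5 = {1, 2}
Tree: B1–B2, B2–B3, B2–B4, B4–B5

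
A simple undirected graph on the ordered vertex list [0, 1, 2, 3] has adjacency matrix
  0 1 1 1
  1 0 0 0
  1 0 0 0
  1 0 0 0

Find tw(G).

A width-1 tree decomposition is:
Bags: B1 = {0, 1}  B2 = {0, 3}  B3 = {0, 2}
Tree: B1–B2, B2–B3
The largest bag has 2 vertices, giving width 1; this decomposition certifies tw(G) ≤ 1. G has an edge, so its treewidth is at least 1. Combining the bounds, tw(G) = 1.

1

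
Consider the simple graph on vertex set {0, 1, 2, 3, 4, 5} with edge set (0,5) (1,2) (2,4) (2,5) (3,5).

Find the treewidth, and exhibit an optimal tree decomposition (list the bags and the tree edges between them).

Every bag has size at most 2, so the width is 2 − 1 = 1 and tw(G) ≤ 1. G has an edge, so its treewidth is at least 1. Hence tw(G) = 1 exactly.

Treewidth 1.
One optimal decomposition is:
Bags: B1 = {2, 5}  B2 = {0, 5}  B3 = {1, 2}  B4 = {3, 5}  B5 = {2, 4}
Tree: B1–B2, B1–B3, B2–B4, B1–B5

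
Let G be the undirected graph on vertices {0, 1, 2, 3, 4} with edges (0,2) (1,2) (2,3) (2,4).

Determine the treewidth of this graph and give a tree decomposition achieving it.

Treewidth 1.
Bags: B1 = {2, 3}  B2 = {2, 4}  B3 = {0, 2}  B4 = {1, 2}
Tree: B1–B2, B1–B3, B1–B4

Each bag holds 2 vertices, so the decomposition has width 1, which upper-bounds the treewidth. Since G has at least one edge (e.g. 3–2), it is not an edgeless graph, so tw(G) ≥ 1. The upper and lower bounds meet at 1, so that is the treewidth.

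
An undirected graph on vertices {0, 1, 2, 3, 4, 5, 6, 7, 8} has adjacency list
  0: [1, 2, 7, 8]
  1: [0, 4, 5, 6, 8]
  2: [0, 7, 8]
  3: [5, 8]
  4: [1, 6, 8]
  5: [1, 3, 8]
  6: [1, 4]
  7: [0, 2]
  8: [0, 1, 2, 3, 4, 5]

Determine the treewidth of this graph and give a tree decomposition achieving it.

Every bag has size at most 3, so the width is 3 − 1 = 2 and tw(G) ≤ 2. Conversely, {0, 1, 8} is a clique of size 3, and the vertices of any clique must share a bag in every tree decomposition; so some bag has ≥ 3 vertices and tw(G) ≥ 2. Therefore the treewidth is 2.

Treewidth 2.
One such decomposition:
Bags: B1 = {0, 2, 8}  B2 = {0, 1, 8}  B3 = {1, 4, 8}  B4 = {1, 4, 6}  B5 = {1, 5, 8}  B6 = {0, 2, 7}  B7 = {3, 5, 8}
Tree: B1–B2, B2–B3, B3–B4, B2–B5, B1–B6, B5–B7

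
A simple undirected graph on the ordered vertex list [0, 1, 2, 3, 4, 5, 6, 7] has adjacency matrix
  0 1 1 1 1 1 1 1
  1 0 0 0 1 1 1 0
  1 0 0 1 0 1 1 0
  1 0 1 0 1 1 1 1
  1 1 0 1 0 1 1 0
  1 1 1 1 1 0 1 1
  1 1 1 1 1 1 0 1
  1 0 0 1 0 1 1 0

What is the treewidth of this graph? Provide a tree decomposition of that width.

The largest bag has 5 vertices, giving width 4; this decomposition certifies tw(G) ≤ 4. For the lower bound, the 5 vertices {0, 1, 4, 5, 6} are pairwise adjacent, and any tree decomposition puts a clique entirely inside one bag — forcing width ≥ 4. Therefore the treewidth is 4.

Treewidth 4.
Bags: B1 = {0, 3, 4, 5, 6}  B2 = {0, 2, 3, 5, 6}  B3 = {0, 1, 4, 5, 6}  B4 = {0, 3, 5, 6, 7}
Tree: B1–B2, B1–B3, B1–B4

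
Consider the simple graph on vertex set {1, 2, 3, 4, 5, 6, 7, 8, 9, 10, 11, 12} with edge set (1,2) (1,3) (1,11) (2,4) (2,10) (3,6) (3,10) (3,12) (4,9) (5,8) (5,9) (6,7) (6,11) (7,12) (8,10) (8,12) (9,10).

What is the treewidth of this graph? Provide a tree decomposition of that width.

Treewidth 3.
One such decomposition:
Bags: B1 = {2, 4, 5, 9}  B2 = {2, 5, 9, 10}  B3 = {2, 5, 8, 10}  B4 = {1, 2, 8, 10}  B5 = {1, 3, 8, 10}  B6 = {1, 3, 8, 12}  B7 = {1, 3, 11, 12}  B8 = {3, 6, 11, 12}  B9 = {6, 7, 11, 12}
Tree: B1–B2, B2–B3, B3–B4, B4–B5, B5–B6, B6–B7, B7–B8, B8–B9

Each bag holds 4 vertices, so the decomposition has width 3, which upper-bounds the treewidth. For the lower bound: the 4 vertex sets {4,5,9}, {2}, {10}, {1,3,8,12} are disjoint, each induces a connected subgraph, and every pair is joined by at least one edge of G. Contracting each set to a single vertex therefore yields K_{4} as a minor, and since treewidth is minor-monotone, tw(G) ≥ tw(K_{4}) = 3. Hence tw(G) = 3 exactly.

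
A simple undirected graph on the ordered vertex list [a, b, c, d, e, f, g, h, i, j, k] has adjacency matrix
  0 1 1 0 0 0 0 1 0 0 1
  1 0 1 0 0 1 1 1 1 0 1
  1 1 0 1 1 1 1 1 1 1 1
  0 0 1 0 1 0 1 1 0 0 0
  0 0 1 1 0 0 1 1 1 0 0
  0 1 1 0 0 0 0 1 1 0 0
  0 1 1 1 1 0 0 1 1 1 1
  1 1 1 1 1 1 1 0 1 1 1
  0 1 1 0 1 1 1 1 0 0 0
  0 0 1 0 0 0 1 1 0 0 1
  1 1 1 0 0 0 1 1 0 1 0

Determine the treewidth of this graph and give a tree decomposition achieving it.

Each bag holds 5 vertices, so the decomposition has width 4, which upper-bounds the treewidth. For the lower bound, the 5 vertices {c, d, e, g, h} are pairwise adjacent, and any tree decomposition puts a clique entirely inside one bag — forcing width ≥ 4. The upper and lower bounds meet at 4, so that is the treewidth.

Treewidth 4.
One such decomposition:
Bags: B1 = {c, e, g, h, i}  B2 = {c, d, e, g, h}  B3 = {b, c, g, h, i}  B4 = {b, c, g, h, k}  B5 = {a, b, c, h, k}  B6 = {b, c, f, h, i}  B7 = {c, g, h, j, k}
Tree: B1–B2, B1–B3, B3–B4, B4–B5, B3–B6, B4–B7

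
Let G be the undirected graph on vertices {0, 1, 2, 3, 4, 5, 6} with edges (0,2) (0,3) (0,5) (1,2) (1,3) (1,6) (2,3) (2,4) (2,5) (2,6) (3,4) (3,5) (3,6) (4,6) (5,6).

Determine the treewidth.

A width-3 tree decomposition is:
Bags: B1 = {2, 3, 5, 6}  B2 = {1, 2, 3, 6}  B3 = {2, 3, 4, 6}  B4 = {0, 2, 3, 5}
Tree: B1–B2, B2–B3, B1–B4
Every bag has size at most 4, so the width is 4 − 1 = 3 and tw(G) ≤ 3. On the other hand G contains the 4-clique {0, 2, 3, 5}. A clique must lie in a single bag of any decomposition, so no decomposition can have width below 3. The upper and lower bounds meet at 3, so that is the treewidth.

3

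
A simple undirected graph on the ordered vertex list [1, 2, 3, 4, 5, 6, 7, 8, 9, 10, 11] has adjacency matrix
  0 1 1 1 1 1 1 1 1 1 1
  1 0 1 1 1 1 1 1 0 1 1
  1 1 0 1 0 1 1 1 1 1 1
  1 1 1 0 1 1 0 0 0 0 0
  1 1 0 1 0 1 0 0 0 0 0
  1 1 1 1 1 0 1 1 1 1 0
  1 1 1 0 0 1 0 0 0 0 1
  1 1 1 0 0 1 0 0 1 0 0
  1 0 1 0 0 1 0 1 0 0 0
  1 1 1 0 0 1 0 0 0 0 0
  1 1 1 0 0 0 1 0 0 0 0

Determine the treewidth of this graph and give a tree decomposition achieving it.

Each bag holds 5 vertices, so the decomposition has width 4, which upper-bounds the treewidth. For the lower bound, the 5 vertices {1, 3, 6, 8, 9} are pairwise adjacent, and any tree decomposition puts a clique entirely inside one bag — forcing width ≥ 4. The upper and lower bounds meet at 4, so that is the treewidth.

Treewidth 4.
Bags: B1 = {1, 2, 3, 6, 7}  B2 = {1, 2, 3, 4, 6}  B3 = {1, 2, 3, 6, 8}  B4 = {1, 3, 6, 8, 9}  B5 = {1, 2, 4, 5, 6}  B6 = {1, 2, 3, 6, 10}  B7 = {1, 2, 3, 7, 11}
Tree: B1–B2, B1–B3, B3–B4, B2–B5, B3–B6, B1–B7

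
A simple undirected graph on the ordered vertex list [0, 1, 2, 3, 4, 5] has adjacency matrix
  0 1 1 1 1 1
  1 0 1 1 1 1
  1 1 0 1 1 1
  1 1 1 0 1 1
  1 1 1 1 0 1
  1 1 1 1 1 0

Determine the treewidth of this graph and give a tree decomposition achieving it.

With just one bag of size 6, the width is 6 − 1 = 5, so tw(G) ≤ 5. On the other hand G contains the 6-clique {0, 1, 2, 3, 4, 5}. A clique must lie in a single bag of any decomposition, so no decomposition can have width below 5. Hence tw(G) = 5 exactly.

Treewidth 5.
Bags: B1 = {0, 1, 2, 3, 4, 5}
Tree: (single bag)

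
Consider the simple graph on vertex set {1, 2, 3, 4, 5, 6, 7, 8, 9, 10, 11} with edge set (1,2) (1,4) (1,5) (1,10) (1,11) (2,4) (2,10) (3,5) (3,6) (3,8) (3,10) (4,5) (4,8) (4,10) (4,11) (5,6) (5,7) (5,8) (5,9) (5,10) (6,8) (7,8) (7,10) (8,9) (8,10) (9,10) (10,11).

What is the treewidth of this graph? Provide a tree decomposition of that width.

Each bag holds 4 vertices, so the decomposition has width 3, which upper-bounds the treewidth. On the other hand G contains the 4-clique {1, 2, 4, 10}. A clique must lie in a single bag of any decomposition, so no decomposition can have width below 3. The upper and lower bounds meet at 3, so that is the treewidth.

Treewidth 3.
Bags: B1 = {1, 4, 5, 10}  B2 = {1, 2, 4, 10}  B3 = {4, 5, 8, 10}  B4 = {5, 8, 9, 10}  B5 = {5, 7, 8, 10}  B6 = {3, 5, 8, 10}  B7 = {3, 5, 6, 8}  B8 = {1, 4, 10, 11}
Tree: B1–B2, B1–B3, B3–B4, B3–B5, B3–B6, B6–B7, B2–B8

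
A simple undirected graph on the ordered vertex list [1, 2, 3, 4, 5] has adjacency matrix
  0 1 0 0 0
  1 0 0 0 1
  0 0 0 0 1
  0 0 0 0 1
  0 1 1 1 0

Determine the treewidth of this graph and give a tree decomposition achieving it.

Treewidth 1.
One such decomposition:
Bags: B1 = {3, 5}  B2 = {2, 5}  B3 = {4, 5}  B4 = {1, 2}
Tree: B1–B2, B2–B3, B2–B4

Each bag holds 2 vertices, so the decomposition has width 1, which upper-bounds the treewidth. G has an edge, so its treewidth is at least 1. Combining the bounds, tw(G) = 1.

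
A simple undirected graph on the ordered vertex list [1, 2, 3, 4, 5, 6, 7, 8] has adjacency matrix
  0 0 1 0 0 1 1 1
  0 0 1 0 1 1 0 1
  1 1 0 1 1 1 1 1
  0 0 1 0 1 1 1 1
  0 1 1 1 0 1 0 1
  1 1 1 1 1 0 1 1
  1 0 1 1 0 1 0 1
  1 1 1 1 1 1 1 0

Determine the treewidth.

A width-4 tree decomposition is:
Bags: B1 = {3, 4, 5, 6, 8}  B2 = {3, 4, 6, 7, 8}  B3 = {1, 3, 6, 7, 8}  B4 = {2, 3, 5, 6, 8}
Tree: B1–B2, B2–B3, B1–B4
Every bag has size at most 5, so the width is 5 − 1 = 4 and tw(G) ≤ 4. On the other hand G contains the 5-clique {1, 3, 6, 7, 8}. A clique must lie in a single bag of any decomposition, so no decomposition can have width below 4. Combining the bounds, tw(G) = 4.

4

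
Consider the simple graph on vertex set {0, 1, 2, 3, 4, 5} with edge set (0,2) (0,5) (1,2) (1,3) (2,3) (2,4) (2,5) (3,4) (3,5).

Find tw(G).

A width-2 tree decomposition is:
Bags: B1 = {2, 3, 5}  B2 = {0, 2, 5}  B3 = {2, 3, 4}  B4 = {1, 2, 3}
Tree: B1–B2, B1–B3, B3–B4
The largest bag has 3 vertices, giving width 2; this decomposition certifies tw(G) ≤ 2. Conversely, {0, 2, 5} is a clique of size 3, and the vertices of any clique must share a bag in every tree decomposition; so some bag has ≥ 3 vertices and tw(G) ≥ 2. The upper and lower bounds meet at 2, so that is the treewidth.

2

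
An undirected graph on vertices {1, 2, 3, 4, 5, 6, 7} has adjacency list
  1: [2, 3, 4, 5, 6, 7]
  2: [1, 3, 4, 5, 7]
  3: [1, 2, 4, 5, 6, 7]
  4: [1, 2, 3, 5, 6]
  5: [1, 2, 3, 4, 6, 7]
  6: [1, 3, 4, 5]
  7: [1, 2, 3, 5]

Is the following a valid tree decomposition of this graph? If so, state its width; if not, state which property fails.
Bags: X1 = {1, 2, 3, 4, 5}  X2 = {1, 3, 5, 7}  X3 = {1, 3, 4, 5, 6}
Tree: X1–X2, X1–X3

No — edge (2,7) lies in no bag.

A tree decomposition must satisfy three properties: every vertex lies in some bag; for every edge, both endpoints lie together in some bag; and for every vertex, the bags containing it form a connected subtree. Here edge (2,7) lies in no bag, so the decomposition is invalid.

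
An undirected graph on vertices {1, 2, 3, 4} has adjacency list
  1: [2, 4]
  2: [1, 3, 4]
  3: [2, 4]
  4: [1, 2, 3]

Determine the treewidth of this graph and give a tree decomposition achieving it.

Treewidth 2.
One such decomposition:
Bags: B1 = {2, 3, 4}  B2 = {1, 2, 4}
Tree: B1–B2

The largest bag has 3 vertices, giving width 2; this decomposition certifies tw(G) ≤ 2. On the other hand G contains the 3-clique {1, 2, 4}. A clique must lie in a single bag of any decomposition, so no decomposition can have width below 2. The upper and lower bounds meet at 2, so that is the treewidth.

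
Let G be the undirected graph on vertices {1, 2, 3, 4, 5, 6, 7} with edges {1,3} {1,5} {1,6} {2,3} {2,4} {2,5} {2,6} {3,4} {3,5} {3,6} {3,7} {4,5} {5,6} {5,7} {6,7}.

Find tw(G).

A width-3 tree decomposition is:
Bags: B1 = {3, 5, 6, 7}  B2 = {2, 3, 5, 6}  B3 = {2, 3, 4, 5}  B4 = {1, 3, 5, 6}
Tree: B1–B2, B2–B3, B1–B4
The largest bag has 4 vertices, giving width 3; this decomposition certifies tw(G) ≤ 3. For the lower bound, the 4 vertices {2, 3, 4, 5} are pairwise adjacent, and any tree decomposition puts a clique entirely inside one bag — forcing width ≥ 3. Hence tw(G) = 3 exactly.

3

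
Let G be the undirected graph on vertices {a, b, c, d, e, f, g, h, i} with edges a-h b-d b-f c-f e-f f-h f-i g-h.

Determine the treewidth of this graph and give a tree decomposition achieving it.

Each bag holds 2 vertices, so the decomposition has width 1, which upper-bounds the treewidth. Since G has at least one edge (e.g. h–f), it is not an edgeless graph, so tw(G) ≥ 1. Hence tw(G) = 1 exactly.

Treewidth 1.
One such decomposition:
Bags: B1 = {f, h}  B2 = {e, f}  B3 = {c, f}  B4 = {b, f}  B5 = {g, h}  B6 = {b, d}  B7 = {a, h}  B8 = {f, i}
Tree: B1–B2, B2–B3, B3–B4, B1–B5, B4–B6, B1–B7, B2–B8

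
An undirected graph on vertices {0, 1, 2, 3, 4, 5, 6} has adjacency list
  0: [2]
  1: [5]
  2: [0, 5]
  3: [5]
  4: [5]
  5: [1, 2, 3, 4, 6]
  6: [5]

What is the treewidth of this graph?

1

A width-1 tree decomposition is:
Bags: B1 = {4, 5}  B2 = {5, 6}  B3 = {3, 5}  B4 = {2, 5}  B5 = {1, 5}  B6 = {0, 2}
Tree: B1–B2, B2–B3, B3–B4, B1–B5, B4–B6
The largest bag has 2 vertices, giving width 1; this decomposition certifies tw(G) ≤ 1. Since G has at least one edge (e.g. 5–4), it is not an edgeless graph, so tw(G) ≥ 1. Hence tw(G) = 1 exactly.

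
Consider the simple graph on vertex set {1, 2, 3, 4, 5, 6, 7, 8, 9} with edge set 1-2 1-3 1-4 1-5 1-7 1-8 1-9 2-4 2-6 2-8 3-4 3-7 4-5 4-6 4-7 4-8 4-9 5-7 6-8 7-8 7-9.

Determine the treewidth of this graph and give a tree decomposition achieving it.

Treewidth 3.
Bags: B1 = {1, 4, 7, 8}  B2 = {1, 4, 7, 9}  B3 = {1, 2, 4, 8}  B4 = {2, 4, 6, 8}  B5 = {1, 4, 5, 7}  B6 = {1, 3, 4, 7}
Tree: B1–B2, B1–B3, B3–B4, B2–B5, B5–B6

The largest bag has 4 vertices, giving width 3; this decomposition certifies tw(G) ≤ 3. On the other hand G contains the 4-clique {1, 2, 4, 8}. A clique must lie in a single bag of any decomposition, so no decomposition can have width below 3. Hence tw(G) = 3 exactly.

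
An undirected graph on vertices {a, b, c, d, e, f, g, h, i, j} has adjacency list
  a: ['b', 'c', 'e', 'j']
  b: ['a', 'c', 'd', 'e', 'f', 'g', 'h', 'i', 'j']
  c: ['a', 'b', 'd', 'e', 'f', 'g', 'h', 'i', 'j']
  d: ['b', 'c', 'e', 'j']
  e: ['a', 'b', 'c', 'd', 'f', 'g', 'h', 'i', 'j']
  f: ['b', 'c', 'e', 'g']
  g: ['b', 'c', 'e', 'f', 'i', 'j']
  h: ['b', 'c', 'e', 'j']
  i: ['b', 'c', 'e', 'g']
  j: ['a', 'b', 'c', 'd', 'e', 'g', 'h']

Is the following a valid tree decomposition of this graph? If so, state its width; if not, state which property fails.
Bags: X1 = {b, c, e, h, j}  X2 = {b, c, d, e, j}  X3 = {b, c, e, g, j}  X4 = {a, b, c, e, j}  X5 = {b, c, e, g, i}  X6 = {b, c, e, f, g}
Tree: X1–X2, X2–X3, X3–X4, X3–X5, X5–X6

Checking the three conditions: (i) the bags cover all of {a, b, c, d, e, f, g, h, i, j}; (ii) for each edge, some bag contains both endpoints; (iii) the bags containing any fixed vertex form a subtree. All hold, so the decomposition is valid with width 5 − 1 = 4.

Yes; width 4.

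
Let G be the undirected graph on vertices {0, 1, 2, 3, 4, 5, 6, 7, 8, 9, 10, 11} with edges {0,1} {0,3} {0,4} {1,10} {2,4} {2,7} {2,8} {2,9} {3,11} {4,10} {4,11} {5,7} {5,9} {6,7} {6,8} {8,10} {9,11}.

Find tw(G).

3

A width-3 tree decomposition is:
Bags: B1 = {5, 6, 7, 9}  B2 = {2, 6, 7, 9}  B3 = {2, 6, 8, 9}  B4 = {2, 8, 9, 11}  B5 = {2, 4, 8, 11}  B6 = {4, 8, 10, 11}  B7 = {3, 4, 10, 11}  B8 = {0, 3, 4, 10}  B9 = {0, 1, 3, 10}
Tree: B1–B2, B2–B3, B3–B4, B4–B5, B5–B6, B6–B7, B7–B8, B8–B9
The largest bag has 4 vertices, giving width 3; this decomposition certifies tw(G) ≤ 3. For the lower bound: the 4 vertex sets {5,6,7}, {9}, {2}, {4,8,10,11} are disjoint, each induces a connected subgraph, and every pair is joined by at least one edge of G. Contracting each set to a single vertex therefore yields K_{4} as a minor, and since treewidth is minor-monotone, tw(G) ≥ tw(K_{4}) = 3. Combining the bounds, tw(G) = 3.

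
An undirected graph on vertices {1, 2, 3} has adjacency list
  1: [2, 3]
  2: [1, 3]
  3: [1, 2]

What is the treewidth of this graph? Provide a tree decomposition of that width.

With just one bag of size 3, the width is 3 − 1 = 2, so tw(G) ≤ 2. For the lower bound, the 3 vertices {1, 2, 3} are pairwise adjacent, and any tree decomposition puts a clique entirely inside one bag — forcing width ≥ 2. Combining the bounds, tw(G) = 2.

Treewidth 2.
One optimal decomposition is:
Bags: B1 = {1, 2, 3}
Tree: (single bag)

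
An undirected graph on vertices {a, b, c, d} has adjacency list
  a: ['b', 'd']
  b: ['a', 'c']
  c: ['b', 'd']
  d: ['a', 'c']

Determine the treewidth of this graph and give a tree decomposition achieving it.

Treewidth 2.
One optimal decomposition is:
Bags: B1 = {a, c, d}  B2 = {a, b, c}
Tree: B1–B2

The largest bag has 3 vertices, giving width 2; this decomposition certifies tw(G) ≤ 2. The edges a–d–c–b–a form a cycle, so G is not a tree and its treewidth is at least 2. Therefore the treewidth is 2.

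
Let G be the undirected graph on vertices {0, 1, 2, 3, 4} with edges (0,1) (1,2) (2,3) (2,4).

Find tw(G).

1

A width-1 tree decomposition is:
Bags: B1 = {1, 2}  B2 = {0, 1}  B3 = {2, 4}  B4 = {2, 3}
Tree: B1–B2, B1–B3, B1–B4
The largest bag has 2 vertices, giving width 1; this decomposition certifies tw(G) ≤ 1. Any graph with an edge has treewidth ≥ 1, and G has the edge 1–2. Combining the bounds, tw(G) = 1.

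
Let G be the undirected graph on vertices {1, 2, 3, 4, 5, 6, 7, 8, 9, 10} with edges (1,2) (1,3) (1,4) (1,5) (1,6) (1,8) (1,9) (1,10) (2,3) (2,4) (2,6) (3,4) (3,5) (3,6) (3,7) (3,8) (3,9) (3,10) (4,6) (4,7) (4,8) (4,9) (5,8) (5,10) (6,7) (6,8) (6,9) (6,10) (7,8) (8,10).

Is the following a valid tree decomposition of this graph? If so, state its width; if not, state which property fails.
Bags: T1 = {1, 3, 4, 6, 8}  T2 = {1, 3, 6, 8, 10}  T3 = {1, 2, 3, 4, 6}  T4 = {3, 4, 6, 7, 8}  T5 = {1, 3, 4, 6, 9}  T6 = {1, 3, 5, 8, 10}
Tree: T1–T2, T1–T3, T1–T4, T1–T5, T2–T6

Yes; width 4.

Checking the three conditions: (i) the bags cover all of {1, 2, 3, 4, 5, 6, 7, 8, 9, 10}; (ii) for each edge, some bag contains both endpoints; (iii) the bags containing any fixed vertex form a subtree. All hold, so the decomposition is valid with width 5 − 1 = 4.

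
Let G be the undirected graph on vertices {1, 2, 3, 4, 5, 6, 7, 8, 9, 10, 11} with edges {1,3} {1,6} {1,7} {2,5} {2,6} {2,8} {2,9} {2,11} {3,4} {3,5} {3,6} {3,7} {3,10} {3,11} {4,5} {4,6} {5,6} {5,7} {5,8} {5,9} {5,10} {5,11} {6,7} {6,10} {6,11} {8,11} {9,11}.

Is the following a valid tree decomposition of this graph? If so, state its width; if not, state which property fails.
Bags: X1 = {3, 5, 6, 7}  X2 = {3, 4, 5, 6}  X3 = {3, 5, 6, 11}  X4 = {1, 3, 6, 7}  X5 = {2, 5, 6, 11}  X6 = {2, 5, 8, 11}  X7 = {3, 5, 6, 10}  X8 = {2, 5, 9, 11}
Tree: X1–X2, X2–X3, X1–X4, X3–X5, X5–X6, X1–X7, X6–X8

Every vertex of G appears in some bag (union = {1, 2, 3, 4, 5, 6, 7, 8, 9, 10, 11}); every edge is covered by a bag; and for each vertex v the set of bags containing v is connected in the bag tree. The decomposition is therefore valid. The largest bag has 4 vertices, so the width is 3.

Yes; width 3.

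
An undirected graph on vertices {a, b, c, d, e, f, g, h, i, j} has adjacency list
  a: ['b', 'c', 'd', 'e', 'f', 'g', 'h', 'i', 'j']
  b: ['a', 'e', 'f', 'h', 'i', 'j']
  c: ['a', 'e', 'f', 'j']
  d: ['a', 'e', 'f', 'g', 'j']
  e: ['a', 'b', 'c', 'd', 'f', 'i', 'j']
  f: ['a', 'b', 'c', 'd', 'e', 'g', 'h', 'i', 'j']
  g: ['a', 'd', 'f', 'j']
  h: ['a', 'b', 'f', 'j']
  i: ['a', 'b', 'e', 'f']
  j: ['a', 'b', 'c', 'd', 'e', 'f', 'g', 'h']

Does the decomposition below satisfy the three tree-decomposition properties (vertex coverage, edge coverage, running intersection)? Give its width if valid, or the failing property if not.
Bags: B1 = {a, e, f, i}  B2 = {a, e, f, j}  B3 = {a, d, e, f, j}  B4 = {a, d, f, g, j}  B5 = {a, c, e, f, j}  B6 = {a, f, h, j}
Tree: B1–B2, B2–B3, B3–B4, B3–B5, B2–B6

No — vertex b appears in no bag.

A tree decomposition must satisfy three properties: every vertex lies in some bag; for every edge, both endpoints lie together in some bag; and for every vertex, the bags containing it form a connected subtree. Here vertex b appears in no bag, so the decomposition is invalid.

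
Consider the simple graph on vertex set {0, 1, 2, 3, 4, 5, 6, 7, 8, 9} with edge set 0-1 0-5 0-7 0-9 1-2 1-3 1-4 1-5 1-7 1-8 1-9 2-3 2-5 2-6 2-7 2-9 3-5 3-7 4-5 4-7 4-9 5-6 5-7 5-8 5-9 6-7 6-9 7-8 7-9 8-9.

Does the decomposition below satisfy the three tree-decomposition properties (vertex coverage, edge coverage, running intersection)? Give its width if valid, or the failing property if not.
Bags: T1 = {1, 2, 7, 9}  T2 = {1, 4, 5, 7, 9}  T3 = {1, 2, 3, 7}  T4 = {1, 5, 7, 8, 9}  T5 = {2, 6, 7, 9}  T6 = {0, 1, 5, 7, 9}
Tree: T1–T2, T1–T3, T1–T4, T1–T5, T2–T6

No — edge (5,2) lies in no bag.

A tree decomposition must satisfy three properties: every vertex lies in some bag; for every edge, both endpoints lie together in some bag; and for every vertex, the bags containing it form a connected subtree. Here edge (5,2) lies in no bag, so the decomposition is invalid.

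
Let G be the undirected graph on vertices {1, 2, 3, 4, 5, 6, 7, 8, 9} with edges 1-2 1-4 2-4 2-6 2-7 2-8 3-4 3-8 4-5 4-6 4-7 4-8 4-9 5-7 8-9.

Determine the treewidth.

2

A width-2 tree decomposition is:
Bags: B1 = {4, 5, 7}  B2 = {2, 4, 7}  B3 = {2, 4, 8}  B4 = {2, 4, 6}  B5 = {3, 4, 8}  B6 = {4, 8, 9}  B7 = {1, 2, 4}
Tree: B1–B2, B2–B3, B2–B4, B3–B5, B5–B6, B2–B7
Every bag has size at most 3, so the width is 3 − 1 = 2 and tw(G) ≤ 2. For the lower bound, the 3 vertices {4, 8, 9} are pairwise adjacent, and any tree decomposition puts a clique entirely inside one bag — forcing width ≥ 2. Combining the bounds, tw(G) = 2.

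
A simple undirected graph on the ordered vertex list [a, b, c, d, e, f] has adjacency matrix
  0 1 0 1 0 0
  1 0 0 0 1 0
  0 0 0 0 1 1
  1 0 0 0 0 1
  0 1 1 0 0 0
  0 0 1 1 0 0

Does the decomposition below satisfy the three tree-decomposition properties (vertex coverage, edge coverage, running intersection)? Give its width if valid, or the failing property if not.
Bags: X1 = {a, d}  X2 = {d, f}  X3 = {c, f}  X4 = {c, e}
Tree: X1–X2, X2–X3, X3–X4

A tree decomposition must satisfy three properties: every vertex lies in some bag; for every edge, both endpoints lie together in some bag; and for every vertex, the bags containing it form a connected subtree. Here vertex b appears in no bag, so the decomposition is invalid.

No — vertex b appears in no bag.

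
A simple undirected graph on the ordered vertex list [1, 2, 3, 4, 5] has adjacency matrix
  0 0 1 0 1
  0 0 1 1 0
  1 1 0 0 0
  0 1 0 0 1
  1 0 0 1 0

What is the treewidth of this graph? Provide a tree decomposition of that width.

Treewidth 2.
One optimal decomposition is:
Bags: B1 = {1, 4, 5}  B2 = {1, 3, 4}  B3 = {2, 3, 4}
Tree: B1–B2, B2–B3

Each bag holds 3 vertices, so the decomposition has width 2, which upper-bounds the treewidth. The edges 4–5–1–3–2–4 form a cycle, so G is not a tree and its treewidth is at least 2. Combining the bounds, tw(G) = 2.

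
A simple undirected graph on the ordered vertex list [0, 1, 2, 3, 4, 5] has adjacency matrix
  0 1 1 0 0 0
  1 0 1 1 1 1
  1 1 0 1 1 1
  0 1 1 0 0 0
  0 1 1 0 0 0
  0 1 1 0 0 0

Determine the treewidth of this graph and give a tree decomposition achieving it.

Treewidth 2.
One such decomposition:
Bags: B1 = {1, 2, 5}  B2 = {1, 2, 4}  B3 = {1, 2, 3}  B4 = {0, 1, 2}
Tree: B1–B2, B1–B3, B1–B4

The largest bag has 3 vertices, giving width 2; this decomposition certifies tw(G) ≤ 2. Conversely, {0, 1, 2} is a clique of size 3, and the vertices of any clique must share a bag in every tree decomposition; so some bag has ≥ 3 vertices and tw(G) ≥ 2. The upper and lower bounds meet at 2, so that is the treewidth.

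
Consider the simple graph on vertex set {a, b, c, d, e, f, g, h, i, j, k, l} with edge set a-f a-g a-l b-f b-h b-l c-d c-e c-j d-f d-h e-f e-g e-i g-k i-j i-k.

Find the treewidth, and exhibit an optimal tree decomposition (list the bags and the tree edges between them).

Each bag holds 4 vertices, so the decomposition has width 3, which upper-bounds the treewidth. For the lower bound: the 4 vertex sets {b,h,l}, {a}, {f}, {c,d,e,g} are disjoint, each induces a connected subgraph, and every pair is joined by at least one edge of G. Contracting each set to a single vertex therefore yields K_{4} as a minor, and since treewidth is minor-monotone, tw(G) ≥ tw(K_{4}) = 3. The upper and lower bounds meet at 3, so that is the treewidth.

Treewidth 3.
Bags: B1 = {a, b, h, l}  B2 = {a, b, f, h}  B3 = {a, d, f, h}  B4 = {a, d, f, g}  B5 = {d, e, f, g}  B6 = {c, d, e, g}  B7 = {c, e, g, k}  B8 = {c, e, i, k}  B9 = {c, i, j, k}
Tree: B1–B2, B2–B3, B3–B4, B4–B5, B5–B6, B6–B7, B7–B8, B8–B9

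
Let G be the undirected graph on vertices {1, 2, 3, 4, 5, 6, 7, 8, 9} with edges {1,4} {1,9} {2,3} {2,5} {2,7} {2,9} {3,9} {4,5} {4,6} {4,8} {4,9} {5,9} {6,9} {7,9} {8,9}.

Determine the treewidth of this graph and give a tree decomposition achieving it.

Treewidth 2.
One optimal decomposition is:
Bags: B1 = {4, 5, 9}  B2 = {4, 6, 9}  B3 = {1, 4, 9}  B4 = {2, 5, 9}  B5 = {4, 8, 9}  B6 = {2, 3, 9}  B7 = {2, 7, 9}
Tree: B1–B2, B2–B3, B1–B4, B1–B5, B4–B6, B4–B7

The largest bag has 3 vertices, giving width 2; this decomposition certifies tw(G) ≤ 2. On the other hand G contains the 3-clique {2, 3, 9}. A clique must lie in a single bag of any decomposition, so no decomposition can have width below 2. Hence tw(G) = 2 exactly.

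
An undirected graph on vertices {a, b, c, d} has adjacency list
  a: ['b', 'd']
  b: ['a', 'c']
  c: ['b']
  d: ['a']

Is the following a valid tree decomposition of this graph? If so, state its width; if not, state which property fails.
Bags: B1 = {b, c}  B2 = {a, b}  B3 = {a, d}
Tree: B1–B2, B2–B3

Yes; width 1.

Vertex coverage: the bags together contain {a, b, c, d}, the full vertex set. Edge coverage: each edge of G has both endpoints in at least one bag. Running intersection: for every vertex, the bags containing it form a connected subtree. All three properties hold, so this is a valid tree decomposition of width max|bag| − 1 = 1, and hence tw(G) ≤ 1.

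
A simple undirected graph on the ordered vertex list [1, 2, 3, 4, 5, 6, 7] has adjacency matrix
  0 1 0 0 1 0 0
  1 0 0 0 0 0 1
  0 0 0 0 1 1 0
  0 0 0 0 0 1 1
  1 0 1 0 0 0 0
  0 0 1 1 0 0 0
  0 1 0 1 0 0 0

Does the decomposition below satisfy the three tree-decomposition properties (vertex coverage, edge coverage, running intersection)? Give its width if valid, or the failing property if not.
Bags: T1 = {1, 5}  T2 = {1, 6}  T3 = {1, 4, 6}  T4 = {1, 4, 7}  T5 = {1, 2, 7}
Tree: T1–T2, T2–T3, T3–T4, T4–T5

No — vertex 3 appears in no bag.

A tree decomposition must satisfy three properties: every vertex lies in some bag; for every edge, both endpoints lie together in some bag; and for every vertex, the bags containing it form a connected subtree. Here vertex 3 appears in no bag, so the decomposition is invalid.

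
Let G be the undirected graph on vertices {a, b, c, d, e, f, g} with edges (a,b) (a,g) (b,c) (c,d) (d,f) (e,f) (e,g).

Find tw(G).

A width-2 tree decomposition is:
Bags: B1 = {a, e, g}  B2 = {a, b, e}  B3 = {b, c, e}  B4 = {c, d, e}  B5 = {d, e, f}
Tree: B1–B2, B2–B3, B3–B4, B4–B5
Every bag has size at most 3, so the width is 3 − 1 = 2 and tw(G) ≤ 2. For the lower bound, G contains the cycle e–g–a–b–c–d–f–e, so G is not a forest; only forests have treewidth ≤ 1, hence tw(G) ≥ 2. Hence tw(G) = 2 exactly.

2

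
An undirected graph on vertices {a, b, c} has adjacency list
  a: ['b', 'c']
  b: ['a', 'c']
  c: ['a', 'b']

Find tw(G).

2

A width-2 tree decomposition is:
Bags: B1 = {a, b, c}
Tree: (single bag)
A single bag containing all 3 vertices is trivially a valid decomposition of width 2. For the lower bound, the 3 vertices {a, b, c} are pairwise adjacent, and any tree decomposition puts a clique entirely inside one bag — forcing width ≥ 2. Hence tw(G) = 2 exactly.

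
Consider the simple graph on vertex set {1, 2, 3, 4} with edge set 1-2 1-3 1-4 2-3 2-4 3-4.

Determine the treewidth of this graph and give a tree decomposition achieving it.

Treewidth 3.
Bags: B1 = {1, 2, 3, 4}
Tree: (single bag)

A single bag containing all 4 vertices is trivially a valid decomposition of width 3. Conversely, {1, 2, 3, 4} is a clique of size 4, and the vertices of any clique must share a bag in every tree decomposition; so some bag has ≥ 4 vertices and tw(G) ≥ 3. Therefore the treewidth is 3.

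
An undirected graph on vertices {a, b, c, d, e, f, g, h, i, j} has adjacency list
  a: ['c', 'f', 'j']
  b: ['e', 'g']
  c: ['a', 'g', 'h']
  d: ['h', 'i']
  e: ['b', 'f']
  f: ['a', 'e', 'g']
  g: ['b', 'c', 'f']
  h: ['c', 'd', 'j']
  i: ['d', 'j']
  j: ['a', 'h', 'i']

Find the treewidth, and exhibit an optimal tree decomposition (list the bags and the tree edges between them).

Treewidth 2.
One optimal decomposition is:
Bags: B1 = {b, e, g}  B2 = {e, f, g}  B3 = {c, f, g}  B4 = {a, c, f}  B5 = {a, c, h}  B6 = {a, h, j}  B7 = {d, h, j}  B8 = {d, i, j}
Tree: B1–B2, B2–B3, B3–B4, B4–B5, B5–B6, B6–B7, B7–B8

Every bag has size at most 3, so the width is 3 − 1 = 2 and tw(G) ≤ 2. For the lower bound, G contains the cycle b–e–f–g–b, so G is not a forest; only forests have treewidth ≤ 1, hence tw(G) ≥ 2. Combining the bounds, tw(G) = 2.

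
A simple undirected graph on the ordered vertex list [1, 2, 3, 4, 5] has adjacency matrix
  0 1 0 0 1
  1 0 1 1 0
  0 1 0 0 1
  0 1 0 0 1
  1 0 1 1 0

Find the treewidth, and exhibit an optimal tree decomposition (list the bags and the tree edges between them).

The largest bag has 3 vertices, giving width 2; this decomposition certifies tw(G) ≤ 2. The edges 4–2–1–5–4 form a cycle, so G is not a tree and its treewidth is at least 2. Combining the bounds, tw(G) = 2.

Treewidth 2.
One optimal decomposition is:
Bags: B1 = {2, 4, 5}  B2 = {1, 2, 5}  B3 = {2, 3, 5}
Tree: B1–B2, B2–B3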